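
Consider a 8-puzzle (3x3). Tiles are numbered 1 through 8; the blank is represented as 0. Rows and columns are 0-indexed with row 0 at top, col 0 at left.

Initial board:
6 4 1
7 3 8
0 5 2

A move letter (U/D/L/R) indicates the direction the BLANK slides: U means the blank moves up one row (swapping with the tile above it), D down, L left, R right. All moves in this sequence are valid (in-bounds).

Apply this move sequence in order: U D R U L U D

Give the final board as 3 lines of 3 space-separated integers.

Answer: 6 4 1
0 7 8
5 3 2

Derivation:
After move 1 (U):
6 4 1
0 3 8
7 5 2

After move 2 (D):
6 4 1
7 3 8
0 5 2

After move 3 (R):
6 4 1
7 3 8
5 0 2

After move 4 (U):
6 4 1
7 0 8
5 3 2

After move 5 (L):
6 4 1
0 7 8
5 3 2

After move 6 (U):
0 4 1
6 7 8
5 3 2

After move 7 (D):
6 4 1
0 7 8
5 3 2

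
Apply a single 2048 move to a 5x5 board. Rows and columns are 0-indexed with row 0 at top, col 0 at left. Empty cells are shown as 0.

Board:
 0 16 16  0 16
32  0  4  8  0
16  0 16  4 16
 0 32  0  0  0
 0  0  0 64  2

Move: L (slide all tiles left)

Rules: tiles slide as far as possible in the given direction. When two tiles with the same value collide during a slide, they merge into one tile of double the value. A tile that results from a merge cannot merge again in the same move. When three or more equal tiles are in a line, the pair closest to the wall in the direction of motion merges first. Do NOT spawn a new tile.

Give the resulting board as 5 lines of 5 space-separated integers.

Slide left:
row 0: [0, 16, 16, 0, 16] -> [32, 16, 0, 0, 0]
row 1: [32, 0, 4, 8, 0] -> [32, 4, 8, 0, 0]
row 2: [16, 0, 16, 4, 16] -> [32, 4, 16, 0, 0]
row 3: [0, 32, 0, 0, 0] -> [32, 0, 0, 0, 0]
row 4: [0, 0, 0, 64, 2] -> [64, 2, 0, 0, 0]

Answer: 32 16  0  0  0
32  4  8  0  0
32  4 16  0  0
32  0  0  0  0
64  2  0  0  0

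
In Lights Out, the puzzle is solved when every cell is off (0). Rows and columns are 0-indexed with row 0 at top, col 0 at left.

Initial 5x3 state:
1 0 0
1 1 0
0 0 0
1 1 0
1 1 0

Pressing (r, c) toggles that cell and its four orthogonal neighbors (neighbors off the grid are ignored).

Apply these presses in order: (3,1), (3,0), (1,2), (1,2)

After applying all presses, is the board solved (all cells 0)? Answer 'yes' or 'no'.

Answer: no

Derivation:
After press 1 at (3,1):
1 0 0
1 1 0
0 1 0
0 0 1
1 0 0

After press 2 at (3,0):
1 0 0
1 1 0
1 1 0
1 1 1
0 0 0

After press 3 at (1,2):
1 0 1
1 0 1
1 1 1
1 1 1
0 0 0

After press 4 at (1,2):
1 0 0
1 1 0
1 1 0
1 1 1
0 0 0

Lights still on: 8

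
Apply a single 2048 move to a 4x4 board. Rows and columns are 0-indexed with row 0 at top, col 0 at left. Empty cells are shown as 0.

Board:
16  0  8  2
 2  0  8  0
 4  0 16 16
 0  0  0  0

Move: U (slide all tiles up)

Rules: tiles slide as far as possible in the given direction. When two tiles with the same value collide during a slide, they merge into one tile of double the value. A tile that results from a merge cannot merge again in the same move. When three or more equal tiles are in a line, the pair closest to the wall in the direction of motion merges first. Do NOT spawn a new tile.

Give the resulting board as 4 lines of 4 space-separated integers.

Answer: 16  0 16  2
 2  0 16 16
 4  0  0  0
 0  0  0  0

Derivation:
Slide up:
col 0: [16, 2, 4, 0] -> [16, 2, 4, 0]
col 1: [0, 0, 0, 0] -> [0, 0, 0, 0]
col 2: [8, 8, 16, 0] -> [16, 16, 0, 0]
col 3: [2, 0, 16, 0] -> [2, 16, 0, 0]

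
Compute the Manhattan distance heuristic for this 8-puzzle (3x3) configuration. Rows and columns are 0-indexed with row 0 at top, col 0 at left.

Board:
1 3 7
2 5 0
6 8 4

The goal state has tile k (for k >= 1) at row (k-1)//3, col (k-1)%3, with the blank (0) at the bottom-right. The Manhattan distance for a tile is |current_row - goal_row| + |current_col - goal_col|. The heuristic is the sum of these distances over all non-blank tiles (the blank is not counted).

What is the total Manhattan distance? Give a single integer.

Tile 1: at (0,0), goal (0,0), distance |0-0|+|0-0| = 0
Tile 3: at (0,1), goal (0,2), distance |0-0|+|1-2| = 1
Tile 7: at (0,2), goal (2,0), distance |0-2|+|2-0| = 4
Tile 2: at (1,0), goal (0,1), distance |1-0|+|0-1| = 2
Tile 5: at (1,1), goal (1,1), distance |1-1|+|1-1| = 0
Tile 6: at (2,0), goal (1,2), distance |2-1|+|0-2| = 3
Tile 8: at (2,1), goal (2,1), distance |2-2|+|1-1| = 0
Tile 4: at (2,2), goal (1,0), distance |2-1|+|2-0| = 3
Sum: 0 + 1 + 4 + 2 + 0 + 3 + 0 + 3 = 13

Answer: 13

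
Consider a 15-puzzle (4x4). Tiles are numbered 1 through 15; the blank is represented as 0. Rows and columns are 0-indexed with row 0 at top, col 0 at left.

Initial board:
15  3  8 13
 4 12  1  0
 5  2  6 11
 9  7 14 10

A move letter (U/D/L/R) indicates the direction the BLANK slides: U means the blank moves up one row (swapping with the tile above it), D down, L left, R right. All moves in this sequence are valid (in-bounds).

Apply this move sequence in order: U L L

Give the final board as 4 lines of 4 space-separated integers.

Answer: 15  0  3  8
 4 12  1 13
 5  2  6 11
 9  7 14 10

Derivation:
After move 1 (U):
15  3  8  0
 4 12  1 13
 5  2  6 11
 9  7 14 10

After move 2 (L):
15  3  0  8
 4 12  1 13
 5  2  6 11
 9  7 14 10

After move 3 (L):
15  0  3  8
 4 12  1 13
 5  2  6 11
 9  7 14 10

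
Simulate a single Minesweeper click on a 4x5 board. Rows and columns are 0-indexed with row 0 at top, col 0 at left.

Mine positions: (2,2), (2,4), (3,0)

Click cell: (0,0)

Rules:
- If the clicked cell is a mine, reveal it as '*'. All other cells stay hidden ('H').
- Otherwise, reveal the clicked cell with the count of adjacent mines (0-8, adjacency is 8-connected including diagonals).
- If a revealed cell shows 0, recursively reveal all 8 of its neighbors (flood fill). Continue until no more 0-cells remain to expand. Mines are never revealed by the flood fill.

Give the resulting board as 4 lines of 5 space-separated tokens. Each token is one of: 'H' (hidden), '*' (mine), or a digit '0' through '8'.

0 0 0 0 0
0 1 1 2 1
1 2 H H H
H H H H H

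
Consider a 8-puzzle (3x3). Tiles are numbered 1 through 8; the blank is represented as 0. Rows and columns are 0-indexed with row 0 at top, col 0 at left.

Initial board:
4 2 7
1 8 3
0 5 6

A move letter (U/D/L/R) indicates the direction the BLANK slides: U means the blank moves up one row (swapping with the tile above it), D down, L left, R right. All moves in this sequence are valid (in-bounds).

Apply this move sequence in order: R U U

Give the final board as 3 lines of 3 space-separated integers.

Answer: 4 0 7
1 2 3
5 8 6

Derivation:
After move 1 (R):
4 2 7
1 8 3
5 0 6

After move 2 (U):
4 2 7
1 0 3
5 8 6

After move 3 (U):
4 0 7
1 2 3
5 8 6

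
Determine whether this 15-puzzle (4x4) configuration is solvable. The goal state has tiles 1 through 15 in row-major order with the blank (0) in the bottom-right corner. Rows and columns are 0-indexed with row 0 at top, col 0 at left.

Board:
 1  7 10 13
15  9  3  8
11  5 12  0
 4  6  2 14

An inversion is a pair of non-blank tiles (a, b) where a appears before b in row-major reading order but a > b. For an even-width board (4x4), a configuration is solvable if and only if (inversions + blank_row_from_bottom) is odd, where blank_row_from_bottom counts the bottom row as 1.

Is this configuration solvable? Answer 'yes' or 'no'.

Answer: yes

Derivation:
Inversions: 53
Blank is in row 2 (0-indexed from top), which is row 2 counting from the bottom (bottom = 1).
53 + 2 = 55, which is odd, so the puzzle is solvable.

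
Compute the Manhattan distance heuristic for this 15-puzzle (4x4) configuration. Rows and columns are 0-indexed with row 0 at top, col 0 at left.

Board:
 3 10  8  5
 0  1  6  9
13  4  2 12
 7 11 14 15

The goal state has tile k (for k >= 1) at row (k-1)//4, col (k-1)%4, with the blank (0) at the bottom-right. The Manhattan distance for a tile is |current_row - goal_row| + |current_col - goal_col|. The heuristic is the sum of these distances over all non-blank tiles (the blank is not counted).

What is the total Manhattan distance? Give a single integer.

Tile 3: (0,0)->(0,2) = 2
Tile 10: (0,1)->(2,1) = 2
Tile 8: (0,2)->(1,3) = 2
Tile 5: (0,3)->(1,0) = 4
Tile 1: (1,1)->(0,0) = 2
Tile 6: (1,2)->(1,1) = 1
Tile 9: (1,3)->(2,0) = 4
Tile 13: (2,0)->(3,0) = 1
Tile 4: (2,1)->(0,3) = 4
Tile 2: (2,2)->(0,1) = 3
Tile 12: (2,3)->(2,3) = 0
Tile 7: (3,0)->(1,2) = 4
Tile 11: (3,1)->(2,2) = 2
Tile 14: (3,2)->(3,1) = 1
Tile 15: (3,3)->(3,2) = 1
Sum: 2 + 2 + 2 + 4 + 2 + 1 + 4 + 1 + 4 + 3 + 0 + 4 + 2 + 1 + 1 = 33

Answer: 33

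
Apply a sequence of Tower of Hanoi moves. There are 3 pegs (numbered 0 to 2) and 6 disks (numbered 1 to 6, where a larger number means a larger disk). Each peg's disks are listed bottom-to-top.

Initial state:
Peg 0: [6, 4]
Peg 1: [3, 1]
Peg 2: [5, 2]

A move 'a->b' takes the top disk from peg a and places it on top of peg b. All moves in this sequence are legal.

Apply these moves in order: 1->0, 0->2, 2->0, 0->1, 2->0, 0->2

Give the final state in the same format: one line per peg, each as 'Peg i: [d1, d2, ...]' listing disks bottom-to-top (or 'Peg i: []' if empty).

Answer: Peg 0: [6, 4]
Peg 1: [3, 1]
Peg 2: [5, 2]

Derivation:
After move 1 (1->0):
Peg 0: [6, 4, 1]
Peg 1: [3]
Peg 2: [5, 2]

After move 2 (0->2):
Peg 0: [6, 4]
Peg 1: [3]
Peg 2: [5, 2, 1]

After move 3 (2->0):
Peg 0: [6, 4, 1]
Peg 1: [3]
Peg 2: [5, 2]

After move 4 (0->1):
Peg 0: [6, 4]
Peg 1: [3, 1]
Peg 2: [5, 2]

After move 5 (2->0):
Peg 0: [6, 4, 2]
Peg 1: [3, 1]
Peg 2: [5]

After move 6 (0->2):
Peg 0: [6, 4]
Peg 1: [3, 1]
Peg 2: [5, 2]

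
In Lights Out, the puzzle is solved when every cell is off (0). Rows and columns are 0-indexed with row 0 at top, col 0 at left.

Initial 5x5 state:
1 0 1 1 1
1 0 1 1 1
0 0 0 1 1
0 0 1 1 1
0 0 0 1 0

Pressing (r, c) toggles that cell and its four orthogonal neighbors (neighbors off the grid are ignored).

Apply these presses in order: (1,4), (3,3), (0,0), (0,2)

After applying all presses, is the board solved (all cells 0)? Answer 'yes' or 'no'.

After press 1 at (1,4):
1 0 1 1 0
1 0 1 0 0
0 0 0 1 0
0 0 1 1 1
0 0 0 1 0

After press 2 at (3,3):
1 0 1 1 0
1 0 1 0 0
0 0 0 0 0
0 0 0 0 0
0 0 0 0 0

After press 3 at (0,0):
0 1 1 1 0
0 0 1 0 0
0 0 0 0 0
0 0 0 0 0
0 0 0 0 0

After press 4 at (0,2):
0 0 0 0 0
0 0 0 0 0
0 0 0 0 0
0 0 0 0 0
0 0 0 0 0

Lights still on: 0

Answer: yes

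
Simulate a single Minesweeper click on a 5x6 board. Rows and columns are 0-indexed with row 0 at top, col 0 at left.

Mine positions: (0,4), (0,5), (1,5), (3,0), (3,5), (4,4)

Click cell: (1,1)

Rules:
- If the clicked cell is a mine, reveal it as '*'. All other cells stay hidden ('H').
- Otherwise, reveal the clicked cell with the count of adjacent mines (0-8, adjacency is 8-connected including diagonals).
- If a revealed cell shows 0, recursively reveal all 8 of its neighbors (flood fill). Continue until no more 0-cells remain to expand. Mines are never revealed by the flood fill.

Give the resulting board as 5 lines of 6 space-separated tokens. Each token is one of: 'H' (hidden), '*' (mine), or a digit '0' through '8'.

0 0 0 1 H H
0 0 0 1 3 H
1 1 0 0 2 H
H 1 0 1 2 H
H 1 0 1 H H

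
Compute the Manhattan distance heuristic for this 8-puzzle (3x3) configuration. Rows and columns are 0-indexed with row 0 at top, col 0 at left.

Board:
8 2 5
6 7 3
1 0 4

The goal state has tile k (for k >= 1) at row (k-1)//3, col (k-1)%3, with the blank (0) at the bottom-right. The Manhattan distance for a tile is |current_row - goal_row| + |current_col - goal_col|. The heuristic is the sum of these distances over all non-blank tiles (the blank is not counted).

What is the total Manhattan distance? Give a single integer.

Answer: 15

Derivation:
Tile 8: (0,0)->(2,1) = 3
Tile 2: (0,1)->(0,1) = 0
Tile 5: (0,2)->(1,1) = 2
Tile 6: (1,0)->(1,2) = 2
Tile 7: (1,1)->(2,0) = 2
Tile 3: (1,2)->(0,2) = 1
Tile 1: (2,0)->(0,0) = 2
Tile 4: (2,2)->(1,0) = 3
Sum: 3 + 0 + 2 + 2 + 2 + 1 + 2 + 3 = 15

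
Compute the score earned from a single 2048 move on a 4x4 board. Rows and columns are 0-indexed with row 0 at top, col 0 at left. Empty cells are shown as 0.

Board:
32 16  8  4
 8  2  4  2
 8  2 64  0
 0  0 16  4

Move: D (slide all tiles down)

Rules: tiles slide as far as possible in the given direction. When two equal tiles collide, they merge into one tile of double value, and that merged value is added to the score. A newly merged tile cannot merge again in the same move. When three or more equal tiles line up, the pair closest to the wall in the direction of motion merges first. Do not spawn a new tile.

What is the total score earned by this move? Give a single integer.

Slide down:
col 0: [32, 8, 8, 0] -> [0, 0, 32, 16]  score +16 (running 16)
col 1: [16, 2, 2, 0] -> [0, 0, 16, 4]  score +4 (running 20)
col 2: [8, 4, 64, 16] -> [8, 4, 64, 16]  score +0 (running 20)
col 3: [4, 2, 0, 4] -> [0, 4, 2, 4]  score +0 (running 20)
Board after move:
 0  0  8  0
 0  0  4  4
32 16 64  2
16  4 16  4

Answer: 20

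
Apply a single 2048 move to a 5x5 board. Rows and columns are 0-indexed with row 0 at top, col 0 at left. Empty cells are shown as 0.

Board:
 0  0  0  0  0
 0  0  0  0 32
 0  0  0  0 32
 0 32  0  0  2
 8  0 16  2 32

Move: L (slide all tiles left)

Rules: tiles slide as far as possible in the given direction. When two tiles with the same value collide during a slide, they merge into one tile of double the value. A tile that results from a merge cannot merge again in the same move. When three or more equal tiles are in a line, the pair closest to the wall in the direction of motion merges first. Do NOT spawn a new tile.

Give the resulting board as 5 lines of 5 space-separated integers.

Slide left:
row 0: [0, 0, 0, 0, 0] -> [0, 0, 0, 0, 0]
row 1: [0, 0, 0, 0, 32] -> [32, 0, 0, 0, 0]
row 2: [0, 0, 0, 0, 32] -> [32, 0, 0, 0, 0]
row 3: [0, 32, 0, 0, 2] -> [32, 2, 0, 0, 0]
row 4: [8, 0, 16, 2, 32] -> [8, 16, 2, 32, 0]

Answer:  0  0  0  0  0
32  0  0  0  0
32  0  0  0  0
32  2  0  0  0
 8 16  2 32  0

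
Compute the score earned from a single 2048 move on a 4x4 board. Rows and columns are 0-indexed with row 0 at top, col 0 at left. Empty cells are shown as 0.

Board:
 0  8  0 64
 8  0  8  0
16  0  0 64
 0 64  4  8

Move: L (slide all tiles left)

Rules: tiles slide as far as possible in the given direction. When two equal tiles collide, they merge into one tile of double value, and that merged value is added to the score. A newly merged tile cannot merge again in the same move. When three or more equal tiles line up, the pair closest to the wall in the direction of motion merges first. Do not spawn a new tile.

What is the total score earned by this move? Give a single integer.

Answer: 16

Derivation:
Slide left:
row 0: [0, 8, 0, 64] -> [8, 64, 0, 0]  score +0 (running 0)
row 1: [8, 0, 8, 0] -> [16, 0, 0, 0]  score +16 (running 16)
row 2: [16, 0, 0, 64] -> [16, 64, 0, 0]  score +0 (running 16)
row 3: [0, 64, 4, 8] -> [64, 4, 8, 0]  score +0 (running 16)
Board after move:
 8 64  0  0
16  0  0  0
16 64  0  0
64  4  8  0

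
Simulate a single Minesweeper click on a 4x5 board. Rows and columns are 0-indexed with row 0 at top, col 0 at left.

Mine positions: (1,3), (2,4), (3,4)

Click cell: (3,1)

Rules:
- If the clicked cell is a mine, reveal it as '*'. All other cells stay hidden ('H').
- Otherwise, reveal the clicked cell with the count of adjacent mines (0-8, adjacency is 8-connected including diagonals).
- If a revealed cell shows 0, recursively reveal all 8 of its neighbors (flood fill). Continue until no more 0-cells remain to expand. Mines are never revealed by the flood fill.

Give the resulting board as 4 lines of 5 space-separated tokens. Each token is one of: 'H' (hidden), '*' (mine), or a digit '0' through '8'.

0 0 1 H H
0 0 1 H H
0 0 1 3 H
0 0 0 2 H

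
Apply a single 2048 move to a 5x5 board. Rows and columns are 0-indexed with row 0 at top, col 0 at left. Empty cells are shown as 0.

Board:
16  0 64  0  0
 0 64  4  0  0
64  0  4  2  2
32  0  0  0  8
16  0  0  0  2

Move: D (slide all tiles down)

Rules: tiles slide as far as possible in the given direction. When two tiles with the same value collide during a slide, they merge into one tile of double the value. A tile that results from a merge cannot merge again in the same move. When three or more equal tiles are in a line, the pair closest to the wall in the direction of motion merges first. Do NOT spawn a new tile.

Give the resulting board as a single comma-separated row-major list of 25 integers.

Slide down:
col 0: [16, 0, 64, 32, 16] -> [0, 16, 64, 32, 16]
col 1: [0, 64, 0, 0, 0] -> [0, 0, 0, 0, 64]
col 2: [64, 4, 4, 0, 0] -> [0, 0, 0, 64, 8]
col 3: [0, 0, 2, 0, 0] -> [0, 0, 0, 0, 2]
col 4: [0, 0, 2, 8, 2] -> [0, 0, 2, 8, 2]

Answer: 0, 0, 0, 0, 0, 16, 0, 0, 0, 0, 64, 0, 0, 0, 2, 32, 0, 64, 0, 8, 16, 64, 8, 2, 2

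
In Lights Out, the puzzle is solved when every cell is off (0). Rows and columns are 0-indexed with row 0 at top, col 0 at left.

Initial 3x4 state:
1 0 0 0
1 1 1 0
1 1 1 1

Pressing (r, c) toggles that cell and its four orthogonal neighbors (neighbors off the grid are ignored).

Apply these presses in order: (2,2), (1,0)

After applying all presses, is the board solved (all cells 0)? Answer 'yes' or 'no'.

After press 1 at (2,2):
1 0 0 0
1 1 0 0
1 0 0 0

After press 2 at (1,0):
0 0 0 0
0 0 0 0
0 0 0 0

Lights still on: 0

Answer: yes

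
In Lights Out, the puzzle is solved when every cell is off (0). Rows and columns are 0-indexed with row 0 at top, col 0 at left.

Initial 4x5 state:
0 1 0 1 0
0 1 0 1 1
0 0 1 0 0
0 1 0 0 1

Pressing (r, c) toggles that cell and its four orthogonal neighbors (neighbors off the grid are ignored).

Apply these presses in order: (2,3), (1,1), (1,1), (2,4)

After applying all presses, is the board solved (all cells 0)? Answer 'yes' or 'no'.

Answer: no

Derivation:
After press 1 at (2,3):
0 1 0 1 0
0 1 0 0 1
0 0 0 1 1
0 1 0 1 1

After press 2 at (1,1):
0 0 0 1 0
1 0 1 0 1
0 1 0 1 1
0 1 0 1 1

After press 3 at (1,1):
0 1 0 1 0
0 1 0 0 1
0 0 0 1 1
0 1 0 1 1

After press 4 at (2,4):
0 1 0 1 0
0 1 0 0 0
0 0 0 0 0
0 1 0 1 0

Lights still on: 5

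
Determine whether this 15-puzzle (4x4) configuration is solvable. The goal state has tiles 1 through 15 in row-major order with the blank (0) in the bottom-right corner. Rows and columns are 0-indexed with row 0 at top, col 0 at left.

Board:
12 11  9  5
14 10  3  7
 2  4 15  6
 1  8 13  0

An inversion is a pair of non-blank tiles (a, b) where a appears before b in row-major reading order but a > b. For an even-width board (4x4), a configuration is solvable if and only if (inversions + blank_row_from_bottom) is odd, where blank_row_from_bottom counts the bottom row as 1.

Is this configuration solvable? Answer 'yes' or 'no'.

Answer: yes

Derivation:
Inversions: 62
Blank is in row 3 (0-indexed from top), which is row 1 counting from the bottom (bottom = 1).
62 + 1 = 63, which is odd, so the puzzle is solvable.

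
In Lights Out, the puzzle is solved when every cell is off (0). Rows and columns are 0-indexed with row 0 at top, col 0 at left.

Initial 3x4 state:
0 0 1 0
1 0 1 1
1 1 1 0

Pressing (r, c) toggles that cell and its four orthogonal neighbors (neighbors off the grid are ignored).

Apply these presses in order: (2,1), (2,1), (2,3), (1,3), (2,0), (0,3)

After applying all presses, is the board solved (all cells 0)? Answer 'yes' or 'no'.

Answer: yes

Derivation:
After press 1 at (2,1):
0 0 1 0
1 1 1 1
0 0 0 0

After press 2 at (2,1):
0 0 1 0
1 0 1 1
1 1 1 0

After press 3 at (2,3):
0 0 1 0
1 0 1 0
1 1 0 1

After press 4 at (1,3):
0 0 1 1
1 0 0 1
1 1 0 0

After press 5 at (2,0):
0 0 1 1
0 0 0 1
0 0 0 0

After press 6 at (0,3):
0 0 0 0
0 0 0 0
0 0 0 0

Lights still on: 0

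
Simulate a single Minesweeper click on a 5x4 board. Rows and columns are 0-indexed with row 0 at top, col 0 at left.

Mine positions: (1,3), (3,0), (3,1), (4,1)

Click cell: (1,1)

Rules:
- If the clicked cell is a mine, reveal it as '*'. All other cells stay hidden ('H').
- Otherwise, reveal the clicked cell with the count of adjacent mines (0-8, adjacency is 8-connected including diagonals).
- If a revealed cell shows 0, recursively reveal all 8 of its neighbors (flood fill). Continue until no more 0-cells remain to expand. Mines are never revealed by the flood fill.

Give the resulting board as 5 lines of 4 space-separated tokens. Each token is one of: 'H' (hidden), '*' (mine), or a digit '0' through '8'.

0 0 1 H
0 0 1 H
2 2 2 H
H H H H
H H H H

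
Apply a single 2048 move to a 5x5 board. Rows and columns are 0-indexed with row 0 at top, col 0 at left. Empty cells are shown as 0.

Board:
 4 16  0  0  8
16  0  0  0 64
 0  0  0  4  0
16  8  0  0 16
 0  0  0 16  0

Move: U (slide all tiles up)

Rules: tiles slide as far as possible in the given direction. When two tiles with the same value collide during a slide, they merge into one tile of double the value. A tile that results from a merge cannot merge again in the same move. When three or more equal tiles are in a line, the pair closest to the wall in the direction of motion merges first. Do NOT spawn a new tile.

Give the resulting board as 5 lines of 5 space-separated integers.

Answer:  4 16  0  4  8
32  8  0 16 64
 0  0  0  0 16
 0  0  0  0  0
 0  0  0  0  0

Derivation:
Slide up:
col 0: [4, 16, 0, 16, 0] -> [4, 32, 0, 0, 0]
col 1: [16, 0, 0, 8, 0] -> [16, 8, 0, 0, 0]
col 2: [0, 0, 0, 0, 0] -> [0, 0, 0, 0, 0]
col 3: [0, 0, 4, 0, 16] -> [4, 16, 0, 0, 0]
col 4: [8, 64, 0, 16, 0] -> [8, 64, 16, 0, 0]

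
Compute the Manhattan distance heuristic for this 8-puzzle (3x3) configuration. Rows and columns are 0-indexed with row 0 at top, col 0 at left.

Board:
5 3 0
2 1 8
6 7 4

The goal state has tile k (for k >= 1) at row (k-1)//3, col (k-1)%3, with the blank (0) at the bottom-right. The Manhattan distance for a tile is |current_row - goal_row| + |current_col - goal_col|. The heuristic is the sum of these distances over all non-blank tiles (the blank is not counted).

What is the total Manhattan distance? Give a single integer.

Answer: 16

Derivation:
Tile 5: (0,0)->(1,1) = 2
Tile 3: (0,1)->(0,2) = 1
Tile 2: (1,0)->(0,1) = 2
Tile 1: (1,1)->(0,0) = 2
Tile 8: (1,2)->(2,1) = 2
Tile 6: (2,0)->(1,2) = 3
Tile 7: (2,1)->(2,0) = 1
Tile 4: (2,2)->(1,0) = 3
Sum: 2 + 1 + 2 + 2 + 2 + 3 + 1 + 3 = 16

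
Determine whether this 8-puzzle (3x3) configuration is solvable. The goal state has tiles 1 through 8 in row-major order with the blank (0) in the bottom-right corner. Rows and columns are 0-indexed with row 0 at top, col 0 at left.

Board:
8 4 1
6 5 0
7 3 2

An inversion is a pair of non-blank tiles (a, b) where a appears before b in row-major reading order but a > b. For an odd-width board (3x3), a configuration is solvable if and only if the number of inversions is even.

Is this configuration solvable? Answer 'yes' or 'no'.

Inversions (pairs i<j in row-major order where tile[i] > tile[j] > 0): 18
18 is even, so the puzzle is solvable.

Answer: yes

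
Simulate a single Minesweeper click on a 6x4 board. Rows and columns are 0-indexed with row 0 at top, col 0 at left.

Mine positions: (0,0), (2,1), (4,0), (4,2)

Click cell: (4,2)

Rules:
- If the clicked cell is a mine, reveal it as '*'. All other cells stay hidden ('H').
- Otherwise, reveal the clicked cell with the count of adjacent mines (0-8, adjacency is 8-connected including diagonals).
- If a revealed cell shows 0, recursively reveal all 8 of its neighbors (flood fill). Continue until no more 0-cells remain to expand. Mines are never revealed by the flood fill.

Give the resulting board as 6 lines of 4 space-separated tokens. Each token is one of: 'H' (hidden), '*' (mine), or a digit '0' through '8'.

H H H H
H H H H
H H H H
H H H H
H H * H
H H H H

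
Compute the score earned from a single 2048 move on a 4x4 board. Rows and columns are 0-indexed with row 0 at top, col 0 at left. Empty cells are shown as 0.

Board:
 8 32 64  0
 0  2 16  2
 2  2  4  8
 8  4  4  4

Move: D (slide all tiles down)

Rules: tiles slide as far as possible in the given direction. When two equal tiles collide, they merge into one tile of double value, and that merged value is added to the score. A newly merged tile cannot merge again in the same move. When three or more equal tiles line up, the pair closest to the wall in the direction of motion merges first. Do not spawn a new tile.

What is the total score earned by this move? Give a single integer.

Answer: 12

Derivation:
Slide down:
col 0: [8, 0, 2, 8] -> [0, 8, 2, 8]  score +0 (running 0)
col 1: [32, 2, 2, 4] -> [0, 32, 4, 4]  score +4 (running 4)
col 2: [64, 16, 4, 4] -> [0, 64, 16, 8]  score +8 (running 12)
col 3: [0, 2, 8, 4] -> [0, 2, 8, 4]  score +0 (running 12)
Board after move:
 0  0  0  0
 8 32 64  2
 2  4 16  8
 8  4  8  4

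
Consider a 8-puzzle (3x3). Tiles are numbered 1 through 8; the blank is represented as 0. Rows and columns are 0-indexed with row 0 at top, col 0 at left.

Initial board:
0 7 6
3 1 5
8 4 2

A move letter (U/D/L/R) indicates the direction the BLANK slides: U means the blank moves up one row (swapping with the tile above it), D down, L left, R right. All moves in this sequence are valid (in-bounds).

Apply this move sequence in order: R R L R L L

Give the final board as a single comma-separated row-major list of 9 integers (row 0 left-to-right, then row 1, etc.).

Answer: 0, 7, 6, 3, 1, 5, 8, 4, 2

Derivation:
After move 1 (R):
7 0 6
3 1 5
8 4 2

After move 2 (R):
7 6 0
3 1 5
8 4 2

After move 3 (L):
7 0 6
3 1 5
8 4 2

After move 4 (R):
7 6 0
3 1 5
8 4 2

After move 5 (L):
7 0 6
3 1 5
8 4 2

After move 6 (L):
0 7 6
3 1 5
8 4 2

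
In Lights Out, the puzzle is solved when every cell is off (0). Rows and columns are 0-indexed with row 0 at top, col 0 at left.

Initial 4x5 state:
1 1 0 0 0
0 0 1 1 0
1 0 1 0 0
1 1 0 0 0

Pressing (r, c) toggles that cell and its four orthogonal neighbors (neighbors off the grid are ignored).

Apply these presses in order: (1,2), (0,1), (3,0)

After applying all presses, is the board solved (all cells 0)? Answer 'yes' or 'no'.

After press 1 at (1,2):
1 1 1 0 0
0 1 0 0 0
1 0 0 0 0
1 1 0 0 0

After press 2 at (0,1):
0 0 0 0 0
0 0 0 0 0
1 0 0 0 0
1 1 0 0 0

After press 3 at (3,0):
0 0 0 0 0
0 0 0 0 0
0 0 0 0 0
0 0 0 0 0

Lights still on: 0

Answer: yes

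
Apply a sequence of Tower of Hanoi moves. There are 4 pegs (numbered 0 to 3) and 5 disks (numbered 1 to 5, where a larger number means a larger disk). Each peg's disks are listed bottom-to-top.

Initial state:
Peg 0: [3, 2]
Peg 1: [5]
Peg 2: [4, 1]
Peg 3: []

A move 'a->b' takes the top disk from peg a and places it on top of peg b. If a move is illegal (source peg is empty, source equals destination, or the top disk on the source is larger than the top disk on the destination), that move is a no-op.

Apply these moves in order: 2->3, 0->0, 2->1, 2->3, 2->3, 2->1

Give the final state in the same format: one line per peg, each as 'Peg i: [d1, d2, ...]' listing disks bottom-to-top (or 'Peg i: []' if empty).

After move 1 (2->3):
Peg 0: [3, 2]
Peg 1: [5]
Peg 2: [4]
Peg 3: [1]

After move 2 (0->0):
Peg 0: [3, 2]
Peg 1: [5]
Peg 2: [4]
Peg 3: [1]

After move 3 (2->1):
Peg 0: [3, 2]
Peg 1: [5, 4]
Peg 2: []
Peg 3: [1]

After move 4 (2->3):
Peg 0: [3, 2]
Peg 1: [5, 4]
Peg 2: []
Peg 3: [1]

After move 5 (2->3):
Peg 0: [3, 2]
Peg 1: [5, 4]
Peg 2: []
Peg 3: [1]

After move 6 (2->1):
Peg 0: [3, 2]
Peg 1: [5, 4]
Peg 2: []
Peg 3: [1]

Answer: Peg 0: [3, 2]
Peg 1: [5, 4]
Peg 2: []
Peg 3: [1]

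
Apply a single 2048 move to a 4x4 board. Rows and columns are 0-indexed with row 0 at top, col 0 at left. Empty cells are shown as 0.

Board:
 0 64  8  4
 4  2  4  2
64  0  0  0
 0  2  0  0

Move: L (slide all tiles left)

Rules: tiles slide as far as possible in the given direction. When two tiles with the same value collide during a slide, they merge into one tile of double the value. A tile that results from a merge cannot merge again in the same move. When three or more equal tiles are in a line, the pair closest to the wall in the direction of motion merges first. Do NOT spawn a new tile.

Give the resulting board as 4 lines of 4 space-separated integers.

Answer: 64  8  4  0
 4  2  4  2
64  0  0  0
 2  0  0  0

Derivation:
Slide left:
row 0: [0, 64, 8, 4] -> [64, 8, 4, 0]
row 1: [4, 2, 4, 2] -> [4, 2, 4, 2]
row 2: [64, 0, 0, 0] -> [64, 0, 0, 0]
row 3: [0, 2, 0, 0] -> [2, 0, 0, 0]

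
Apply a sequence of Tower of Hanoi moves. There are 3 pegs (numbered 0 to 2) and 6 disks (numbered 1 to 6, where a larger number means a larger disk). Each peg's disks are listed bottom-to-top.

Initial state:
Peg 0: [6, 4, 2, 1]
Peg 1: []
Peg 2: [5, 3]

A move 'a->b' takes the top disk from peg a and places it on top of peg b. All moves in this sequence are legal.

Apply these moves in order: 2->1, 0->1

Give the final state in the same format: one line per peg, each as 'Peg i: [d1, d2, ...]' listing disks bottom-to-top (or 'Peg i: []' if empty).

After move 1 (2->1):
Peg 0: [6, 4, 2, 1]
Peg 1: [3]
Peg 2: [5]

After move 2 (0->1):
Peg 0: [6, 4, 2]
Peg 1: [3, 1]
Peg 2: [5]

Answer: Peg 0: [6, 4, 2]
Peg 1: [3, 1]
Peg 2: [5]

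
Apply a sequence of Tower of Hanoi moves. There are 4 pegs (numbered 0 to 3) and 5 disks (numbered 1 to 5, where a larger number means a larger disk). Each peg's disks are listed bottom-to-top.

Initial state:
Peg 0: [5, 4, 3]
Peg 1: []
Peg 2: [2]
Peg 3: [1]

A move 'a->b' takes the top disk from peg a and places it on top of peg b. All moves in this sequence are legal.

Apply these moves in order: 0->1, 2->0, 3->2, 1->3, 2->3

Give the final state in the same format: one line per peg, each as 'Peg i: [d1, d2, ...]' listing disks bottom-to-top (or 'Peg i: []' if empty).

Answer: Peg 0: [5, 4, 2]
Peg 1: []
Peg 2: []
Peg 3: [3, 1]

Derivation:
After move 1 (0->1):
Peg 0: [5, 4]
Peg 1: [3]
Peg 2: [2]
Peg 3: [1]

After move 2 (2->0):
Peg 0: [5, 4, 2]
Peg 1: [3]
Peg 2: []
Peg 3: [1]

After move 3 (3->2):
Peg 0: [5, 4, 2]
Peg 1: [3]
Peg 2: [1]
Peg 3: []

After move 4 (1->3):
Peg 0: [5, 4, 2]
Peg 1: []
Peg 2: [1]
Peg 3: [3]

After move 5 (2->3):
Peg 0: [5, 4, 2]
Peg 1: []
Peg 2: []
Peg 3: [3, 1]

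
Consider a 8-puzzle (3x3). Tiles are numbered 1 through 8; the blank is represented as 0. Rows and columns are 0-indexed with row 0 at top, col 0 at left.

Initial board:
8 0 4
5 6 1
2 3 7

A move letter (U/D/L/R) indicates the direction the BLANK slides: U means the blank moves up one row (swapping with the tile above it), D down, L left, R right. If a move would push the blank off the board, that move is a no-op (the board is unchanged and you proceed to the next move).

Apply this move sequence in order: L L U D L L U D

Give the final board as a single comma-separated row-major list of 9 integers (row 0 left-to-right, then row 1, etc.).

After move 1 (L):
0 8 4
5 6 1
2 3 7

After move 2 (L):
0 8 4
5 6 1
2 3 7

After move 3 (U):
0 8 4
5 6 1
2 3 7

After move 4 (D):
5 8 4
0 6 1
2 3 7

After move 5 (L):
5 8 4
0 6 1
2 3 7

After move 6 (L):
5 8 4
0 6 1
2 3 7

After move 7 (U):
0 8 4
5 6 1
2 3 7

After move 8 (D):
5 8 4
0 6 1
2 3 7

Answer: 5, 8, 4, 0, 6, 1, 2, 3, 7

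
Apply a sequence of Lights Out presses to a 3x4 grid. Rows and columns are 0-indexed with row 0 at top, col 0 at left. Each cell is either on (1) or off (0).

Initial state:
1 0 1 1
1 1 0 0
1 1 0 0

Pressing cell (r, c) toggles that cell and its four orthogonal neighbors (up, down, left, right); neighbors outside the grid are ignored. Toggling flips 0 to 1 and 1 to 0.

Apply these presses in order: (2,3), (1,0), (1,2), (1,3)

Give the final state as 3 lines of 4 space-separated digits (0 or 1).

Answer: 0 0 0 0
0 1 0 1
0 1 0 0

Derivation:
After press 1 at (2,3):
1 0 1 1
1 1 0 1
1 1 1 1

After press 2 at (1,0):
0 0 1 1
0 0 0 1
0 1 1 1

After press 3 at (1,2):
0 0 0 1
0 1 1 0
0 1 0 1

After press 4 at (1,3):
0 0 0 0
0 1 0 1
0 1 0 0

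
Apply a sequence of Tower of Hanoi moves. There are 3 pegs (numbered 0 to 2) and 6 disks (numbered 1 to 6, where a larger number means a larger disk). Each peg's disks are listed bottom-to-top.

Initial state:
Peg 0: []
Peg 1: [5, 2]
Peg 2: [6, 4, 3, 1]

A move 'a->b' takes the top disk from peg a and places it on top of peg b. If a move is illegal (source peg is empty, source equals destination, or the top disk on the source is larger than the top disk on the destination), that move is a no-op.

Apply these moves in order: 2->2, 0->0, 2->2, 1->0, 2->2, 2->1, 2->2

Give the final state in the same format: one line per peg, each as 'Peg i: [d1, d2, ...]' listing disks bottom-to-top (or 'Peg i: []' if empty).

After move 1 (2->2):
Peg 0: []
Peg 1: [5, 2]
Peg 2: [6, 4, 3, 1]

After move 2 (0->0):
Peg 0: []
Peg 1: [5, 2]
Peg 2: [6, 4, 3, 1]

After move 3 (2->2):
Peg 0: []
Peg 1: [5, 2]
Peg 2: [6, 4, 3, 1]

After move 4 (1->0):
Peg 0: [2]
Peg 1: [5]
Peg 2: [6, 4, 3, 1]

After move 5 (2->2):
Peg 0: [2]
Peg 1: [5]
Peg 2: [6, 4, 3, 1]

After move 6 (2->1):
Peg 0: [2]
Peg 1: [5, 1]
Peg 2: [6, 4, 3]

After move 7 (2->2):
Peg 0: [2]
Peg 1: [5, 1]
Peg 2: [6, 4, 3]

Answer: Peg 0: [2]
Peg 1: [5, 1]
Peg 2: [6, 4, 3]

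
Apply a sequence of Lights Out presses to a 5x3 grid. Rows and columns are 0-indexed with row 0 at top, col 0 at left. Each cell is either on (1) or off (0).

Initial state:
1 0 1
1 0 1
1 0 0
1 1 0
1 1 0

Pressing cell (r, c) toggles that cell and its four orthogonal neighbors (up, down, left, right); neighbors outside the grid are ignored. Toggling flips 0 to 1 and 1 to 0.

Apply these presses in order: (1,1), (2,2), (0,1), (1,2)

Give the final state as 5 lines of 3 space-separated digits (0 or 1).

After press 1 at (1,1):
1 1 1
0 1 0
1 1 0
1 1 0
1 1 0

After press 2 at (2,2):
1 1 1
0 1 1
1 0 1
1 1 1
1 1 0

After press 3 at (0,1):
0 0 0
0 0 1
1 0 1
1 1 1
1 1 0

After press 4 at (1,2):
0 0 1
0 1 0
1 0 0
1 1 1
1 1 0

Answer: 0 0 1
0 1 0
1 0 0
1 1 1
1 1 0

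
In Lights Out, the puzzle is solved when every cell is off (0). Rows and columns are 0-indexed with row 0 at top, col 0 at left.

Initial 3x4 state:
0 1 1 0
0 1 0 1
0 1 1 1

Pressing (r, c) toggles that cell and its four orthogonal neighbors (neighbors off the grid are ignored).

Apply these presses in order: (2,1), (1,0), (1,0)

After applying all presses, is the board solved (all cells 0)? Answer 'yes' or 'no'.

Answer: no

Derivation:
After press 1 at (2,1):
0 1 1 0
0 0 0 1
1 0 0 1

After press 2 at (1,0):
1 1 1 0
1 1 0 1
0 0 0 1

After press 3 at (1,0):
0 1 1 0
0 0 0 1
1 0 0 1

Lights still on: 5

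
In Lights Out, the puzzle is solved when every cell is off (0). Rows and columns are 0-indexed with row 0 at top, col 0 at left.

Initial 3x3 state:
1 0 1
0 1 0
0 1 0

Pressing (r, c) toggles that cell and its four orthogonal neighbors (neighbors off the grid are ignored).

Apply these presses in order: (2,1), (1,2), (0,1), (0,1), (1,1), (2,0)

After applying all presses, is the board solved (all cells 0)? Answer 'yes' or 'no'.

After press 1 at (2,1):
1 0 1
0 0 0
1 0 1

After press 2 at (1,2):
1 0 0
0 1 1
1 0 0

After press 3 at (0,1):
0 1 1
0 0 1
1 0 0

After press 4 at (0,1):
1 0 0
0 1 1
1 0 0

After press 5 at (1,1):
1 1 0
1 0 0
1 1 0

After press 6 at (2,0):
1 1 0
0 0 0
0 0 0

Lights still on: 2

Answer: no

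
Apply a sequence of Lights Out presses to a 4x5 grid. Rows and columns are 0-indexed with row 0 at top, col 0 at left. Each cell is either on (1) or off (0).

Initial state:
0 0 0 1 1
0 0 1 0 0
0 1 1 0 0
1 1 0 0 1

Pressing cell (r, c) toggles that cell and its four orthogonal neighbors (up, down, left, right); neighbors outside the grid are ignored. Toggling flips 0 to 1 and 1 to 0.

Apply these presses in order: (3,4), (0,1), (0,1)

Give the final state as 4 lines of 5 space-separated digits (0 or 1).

Answer: 0 0 0 1 1
0 0 1 0 0
0 1 1 0 1
1 1 0 1 0

Derivation:
After press 1 at (3,4):
0 0 0 1 1
0 0 1 0 0
0 1 1 0 1
1 1 0 1 0

After press 2 at (0,1):
1 1 1 1 1
0 1 1 0 0
0 1 1 0 1
1 1 0 1 0

After press 3 at (0,1):
0 0 0 1 1
0 0 1 0 0
0 1 1 0 1
1 1 0 1 0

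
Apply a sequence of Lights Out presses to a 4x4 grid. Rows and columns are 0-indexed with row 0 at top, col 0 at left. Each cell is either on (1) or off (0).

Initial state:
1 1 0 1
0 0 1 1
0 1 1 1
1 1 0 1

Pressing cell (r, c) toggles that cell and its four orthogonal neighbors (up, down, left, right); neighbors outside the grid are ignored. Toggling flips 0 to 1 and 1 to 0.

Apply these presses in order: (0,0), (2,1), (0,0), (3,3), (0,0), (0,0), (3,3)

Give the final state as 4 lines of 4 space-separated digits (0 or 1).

Answer: 1 1 0 1
0 1 1 1
1 0 0 1
1 0 0 1

Derivation:
After press 1 at (0,0):
0 0 0 1
1 0 1 1
0 1 1 1
1 1 0 1

After press 2 at (2,1):
0 0 0 1
1 1 1 1
1 0 0 1
1 0 0 1

After press 3 at (0,0):
1 1 0 1
0 1 1 1
1 0 0 1
1 0 0 1

After press 4 at (3,3):
1 1 0 1
0 1 1 1
1 0 0 0
1 0 1 0

After press 5 at (0,0):
0 0 0 1
1 1 1 1
1 0 0 0
1 0 1 0

After press 6 at (0,0):
1 1 0 1
0 1 1 1
1 0 0 0
1 0 1 0

After press 7 at (3,3):
1 1 0 1
0 1 1 1
1 0 0 1
1 0 0 1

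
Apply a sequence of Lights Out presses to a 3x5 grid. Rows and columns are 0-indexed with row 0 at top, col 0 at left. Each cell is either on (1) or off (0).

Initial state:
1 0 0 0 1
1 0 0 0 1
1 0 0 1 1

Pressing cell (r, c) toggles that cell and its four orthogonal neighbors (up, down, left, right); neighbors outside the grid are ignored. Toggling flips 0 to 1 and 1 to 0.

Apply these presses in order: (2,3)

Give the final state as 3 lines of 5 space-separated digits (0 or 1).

Answer: 1 0 0 0 1
1 0 0 1 1
1 0 1 0 0

Derivation:
After press 1 at (2,3):
1 0 0 0 1
1 0 0 1 1
1 0 1 0 0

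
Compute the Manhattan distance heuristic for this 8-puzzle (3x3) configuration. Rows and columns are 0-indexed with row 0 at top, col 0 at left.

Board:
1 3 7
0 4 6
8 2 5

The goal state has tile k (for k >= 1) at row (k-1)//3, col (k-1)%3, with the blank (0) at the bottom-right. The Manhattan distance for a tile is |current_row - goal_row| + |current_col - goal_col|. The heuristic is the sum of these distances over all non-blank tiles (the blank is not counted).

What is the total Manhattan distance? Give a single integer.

Tile 1: at (0,0), goal (0,0), distance |0-0|+|0-0| = 0
Tile 3: at (0,1), goal (0,2), distance |0-0|+|1-2| = 1
Tile 7: at (0,2), goal (2,0), distance |0-2|+|2-0| = 4
Tile 4: at (1,1), goal (1,0), distance |1-1|+|1-0| = 1
Tile 6: at (1,2), goal (1,2), distance |1-1|+|2-2| = 0
Tile 8: at (2,0), goal (2,1), distance |2-2|+|0-1| = 1
Tile 2: at (2,1), goal (0,1), distance |2-0|+|1-1| = 2
Tile 5: at (2,2), goal (1,1), distance |2-1|+|2-1| = 2
Sum: 0 + 1 + 4 + 1 + 0 + 1 + 2 + 2 = 11

Answer: 11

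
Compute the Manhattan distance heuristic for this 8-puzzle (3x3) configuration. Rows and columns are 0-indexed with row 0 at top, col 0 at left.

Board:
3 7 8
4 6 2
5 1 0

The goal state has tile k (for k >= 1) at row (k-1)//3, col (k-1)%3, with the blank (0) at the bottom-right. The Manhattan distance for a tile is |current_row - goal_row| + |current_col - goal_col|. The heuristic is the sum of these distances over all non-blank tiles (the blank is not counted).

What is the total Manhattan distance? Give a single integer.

Answer: 16

Derivation:
Tile 3: (0,0)->(0,2) = 2
Tile 7: (0,1)->(2,0) = 3
Tile 8: (0,2)->(2,1) = 3
Tile 4: (1,0)->(1,0) = 0
Tile 6: (1,1)->(1,2) = 1
Tile 2: (1,2)->(0,1) = 2
Tile 5: (2,0)->(1,1) = 2
Tile 1: (2,1)->(0,0) = 3
Sum: 2 + 3 + 3 + 0 + 1 + 2 + 2 + 3 = 16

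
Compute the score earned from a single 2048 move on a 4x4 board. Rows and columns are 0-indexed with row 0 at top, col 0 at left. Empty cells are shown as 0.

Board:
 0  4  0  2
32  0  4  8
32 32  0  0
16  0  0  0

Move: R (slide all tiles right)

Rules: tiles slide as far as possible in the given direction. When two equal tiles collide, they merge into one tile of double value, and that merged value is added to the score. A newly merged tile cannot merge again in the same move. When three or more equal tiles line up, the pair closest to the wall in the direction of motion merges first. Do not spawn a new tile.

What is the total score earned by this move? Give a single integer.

Slide right:
row 0: [0, 4, 0, 2] -> [0, 0, 4, 2]  score +0 (running 0)
row 1: [32, 0, 4, 8] -> [0, 32, 4, 8]  score +0 (running 0)
row 2: [32, 32, 0, 0] -> [0, 0, 0, 64]  score +64 (running 64)
row 3: [16, 0, 0, 0] -> [0, 0, 0, 16]  score +0 (running 64)
Board after move:
 0  0  4  2
 0 32  4  8
 0  0  0 64
 0  0  0 16

Answer: 64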